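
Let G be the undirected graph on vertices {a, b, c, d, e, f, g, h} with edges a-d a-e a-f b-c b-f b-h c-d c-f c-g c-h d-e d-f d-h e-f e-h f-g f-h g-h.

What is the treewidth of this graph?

A width-3 tree decomposition is:
Bags: B1 = {c, d, f, h}  B2 = {b, c, f, h}  B3 = {c, f, g, h}  B4 = {d, e, f, h}  B5 = {a, d, e, f}
Tree: B1–B2, B2–B3, B1–B4, B4–B5
Every bag has size at most 4, so the width is 4 − 1 = 3 and tw(G) ≤ 3. For the lower bound, the 4 vertices {d, e, f, h} are pairwise adjacent, and any tree decomposition puts a clique entirely inside one bag — forcing width ≥ 3. Therefore the treewidth is 3.

3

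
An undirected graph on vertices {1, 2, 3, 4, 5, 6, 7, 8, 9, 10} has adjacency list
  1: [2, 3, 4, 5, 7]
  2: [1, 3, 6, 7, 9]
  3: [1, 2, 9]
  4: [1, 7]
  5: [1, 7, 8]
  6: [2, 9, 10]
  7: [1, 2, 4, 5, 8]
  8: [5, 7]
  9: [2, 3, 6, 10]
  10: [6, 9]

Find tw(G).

A width-2 tree decomposition is:
Bags: B1 = {1, 2, 3}  B2 = {2, 3, 9}  B3 = {1, 2, 7}  B4 = {1, 5, 7}  B5 = {2, 6, 9}  B6 = {5, 7, 8}  B7 = {1, 4, 7}  B8 = {6, 9, 10}
Tree: B1–B2, B1–B3, B3–B4, B2–B5, B4–B6, B3–B7, B5–B8
The largest bag has 3 vertices, giving width 2; this decomposition certifies tw(G) ≤ 2. For the lower bound, the 3 vertices {1, 2, 3} are pairwise adjacent, and any tree decomposition puts a clique entirely inside one bag — forcing width ≥ 2. Hence tw(G) = 2 exactly.

2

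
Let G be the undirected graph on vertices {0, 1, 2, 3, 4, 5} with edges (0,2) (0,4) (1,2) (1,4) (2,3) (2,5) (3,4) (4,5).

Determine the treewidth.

2

A width-2 tree decomposition is:
Bags: B1 = {1, 2, 4}  B2 = {0, 2, 4}  B3 = {2, 3, 4}  B4 = {2, 4, 5}
Tree: B1–B2, B2–B3, B3–B4
Each bag holds 3 vertices, so the decomposition has width 2, which upper-bounds the treewidth. The edges 4–1–2–0–4 form a cycle, so G is not a tree and its treewidth is at least 2. Combining the bounds, tw(G) = 2.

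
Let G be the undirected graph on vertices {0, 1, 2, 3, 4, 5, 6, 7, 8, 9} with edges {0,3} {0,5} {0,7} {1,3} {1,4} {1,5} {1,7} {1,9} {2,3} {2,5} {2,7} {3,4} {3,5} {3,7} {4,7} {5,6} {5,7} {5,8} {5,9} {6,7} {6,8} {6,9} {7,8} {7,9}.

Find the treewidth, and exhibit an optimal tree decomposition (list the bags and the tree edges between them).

Treewidth 3.
Bags: B1 = {1, 3, 4, 7}  B2 = {1, 3, 5, 7}  B3 = {1, 5, 7, 9}  B4 = {0, 3, 5, 7}  B5 = {2, 3, 5, 7}  B6 = {5, 6, 7, 9}  B7 = {5, 6, 7, 8}
Tree: B1–B2, B2–B3, B2–B4, B4–B5, B3–B6, B6–B7

The largest bag has 4 vertices, giving width 3; this decomposition certifies tw(G) ≤ 3. On the other hand G contains the 4-clique {1, 3, 4, 7}. A clique must lie in a single bag of any decomposition, so no decomposition can have width below 3. Therefore the treewidth is 3.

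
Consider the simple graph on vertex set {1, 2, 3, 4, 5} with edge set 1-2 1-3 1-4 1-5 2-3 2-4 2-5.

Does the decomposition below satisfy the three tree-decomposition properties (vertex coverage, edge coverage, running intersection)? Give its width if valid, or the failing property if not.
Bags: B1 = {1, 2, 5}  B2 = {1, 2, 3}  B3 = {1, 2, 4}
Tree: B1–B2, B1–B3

Yes; width 2.

Vertex coverage: the bags together contain {1, 2, 3, 4, 5}, the full vertex set. Edge coverage: each edge of G has both endpoints in at least one bag. Running intersection: for every vertex, the bags containing it form a connected subtree. All three properties hold, so this is a valid tree decomposition of width max|bag| − 1 = 2, and hence tw(G) ≤ 2.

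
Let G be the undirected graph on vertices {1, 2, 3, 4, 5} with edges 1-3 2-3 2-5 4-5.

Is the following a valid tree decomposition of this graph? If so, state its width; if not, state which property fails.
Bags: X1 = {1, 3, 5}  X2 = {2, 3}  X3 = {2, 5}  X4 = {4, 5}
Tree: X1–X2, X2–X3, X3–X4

A tree decomposition must satisfy three properties: every vertex lies in some bag; for every edge, both endpoints lie together in some bag; and for every vertex, the bags containing it form a connected subtree. Here bags containing vertex 5 are not connected in the tree, so the decomposition is invalid.

No — bags containing vertex 5 are not connected in the tree.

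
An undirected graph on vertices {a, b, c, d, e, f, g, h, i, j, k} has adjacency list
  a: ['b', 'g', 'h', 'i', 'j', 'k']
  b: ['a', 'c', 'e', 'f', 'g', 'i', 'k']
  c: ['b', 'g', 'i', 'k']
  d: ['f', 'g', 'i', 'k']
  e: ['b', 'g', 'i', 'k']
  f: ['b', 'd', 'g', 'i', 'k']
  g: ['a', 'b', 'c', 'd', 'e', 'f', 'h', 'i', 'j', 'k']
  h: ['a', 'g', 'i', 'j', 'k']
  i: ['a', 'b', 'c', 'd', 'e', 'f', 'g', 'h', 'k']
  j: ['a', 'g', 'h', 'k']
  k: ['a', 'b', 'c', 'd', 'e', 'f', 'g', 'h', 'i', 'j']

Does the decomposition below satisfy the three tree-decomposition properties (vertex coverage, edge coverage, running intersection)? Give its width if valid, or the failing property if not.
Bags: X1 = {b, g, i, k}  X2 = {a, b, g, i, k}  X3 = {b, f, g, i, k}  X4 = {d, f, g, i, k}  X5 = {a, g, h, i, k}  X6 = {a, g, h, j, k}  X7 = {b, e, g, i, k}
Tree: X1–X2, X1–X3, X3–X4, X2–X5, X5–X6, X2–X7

No — vertex c appears in no bag.

A tree decomposition must satisfy three properties: every vertex lies in some bag; for every edge, both endpoints lie together in some bag; and for every vertex, the bags containing it form a connected subtree. Here vertex c appears in no bag, so the decomposition is invalid.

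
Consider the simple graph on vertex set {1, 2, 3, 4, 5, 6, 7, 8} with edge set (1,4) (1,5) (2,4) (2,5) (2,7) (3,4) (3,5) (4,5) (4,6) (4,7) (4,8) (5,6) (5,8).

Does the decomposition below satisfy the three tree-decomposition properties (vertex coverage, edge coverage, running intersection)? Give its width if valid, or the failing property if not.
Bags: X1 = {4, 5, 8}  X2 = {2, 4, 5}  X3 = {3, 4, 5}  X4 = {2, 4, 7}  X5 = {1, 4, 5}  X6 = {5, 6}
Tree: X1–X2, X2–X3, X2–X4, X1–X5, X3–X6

No — edge (4,6) lies in no bag.

A tree decomposition must satisfy three properties: every vertex lies in some bag; for every edge, both endpoints lie together in some bag; and for every vertex, the bags containing it form a connected subtree. Here edge (4,6) lies in no bag, so the decomposition is invalid.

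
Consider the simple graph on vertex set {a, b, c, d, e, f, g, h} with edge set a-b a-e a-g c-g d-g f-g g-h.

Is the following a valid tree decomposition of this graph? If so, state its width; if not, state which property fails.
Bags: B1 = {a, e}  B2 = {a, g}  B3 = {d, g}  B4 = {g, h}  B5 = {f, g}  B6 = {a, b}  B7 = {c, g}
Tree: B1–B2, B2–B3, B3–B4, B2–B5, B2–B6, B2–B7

Every vertex of G appears in some bag (union = {a, b, c, d, e, f, g, h}); every edge is covered by a bag; and for each vertex v the set of bags containing v is connected in the bag tree. The decomposition is therefore valid. The largest bag has 2 vertices, so the width is 1.

Yes; width 1.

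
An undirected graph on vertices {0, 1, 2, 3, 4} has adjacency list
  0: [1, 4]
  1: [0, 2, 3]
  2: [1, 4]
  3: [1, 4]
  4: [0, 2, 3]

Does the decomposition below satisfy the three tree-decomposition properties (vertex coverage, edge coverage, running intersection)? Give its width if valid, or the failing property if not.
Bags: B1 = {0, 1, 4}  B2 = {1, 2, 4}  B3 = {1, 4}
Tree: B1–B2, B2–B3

No — vertex 3 appears in no bag.

A tree decomposition must satisfy three properties: every vertex lies in some bag; for every edge, both endpoints lie together in some bag; and for every vertex, the bags containing it form a connected subtree. Here vertex 3 appears in no bag, so the decomposition is invalid.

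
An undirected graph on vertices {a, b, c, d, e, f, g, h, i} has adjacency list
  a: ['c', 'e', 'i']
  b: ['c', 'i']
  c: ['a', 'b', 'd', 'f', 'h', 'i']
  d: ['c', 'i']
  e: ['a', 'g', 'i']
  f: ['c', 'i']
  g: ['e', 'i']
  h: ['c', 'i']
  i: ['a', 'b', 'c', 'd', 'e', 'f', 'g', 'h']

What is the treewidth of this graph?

A width-2 tree decomposition is:
Bags: B1 = {c, d, i}  B2 = {a, c, i}  B3 = {c, h, i}  B4 = {b, c, i}  B5 = {c, f, i}  B6 = {a, e, i}  B7 = {e, g, i}
Tree: B1–B2, B2–B3, B2–B4, B1–B5, B2–B6, B6–B7
Every bag has size at most 3, so the width is 3 − 1 = 2 and tw(G) ≤ 2. Conversely, {e, g, i} is a clique of size 3, and the vertices of any clique must share a bag in every tree decomposition; so some bag has ≥ 3 vertices and tw(G) ≥ 2. The upper and lower bounds meet at 2, so that is the treewidth.

2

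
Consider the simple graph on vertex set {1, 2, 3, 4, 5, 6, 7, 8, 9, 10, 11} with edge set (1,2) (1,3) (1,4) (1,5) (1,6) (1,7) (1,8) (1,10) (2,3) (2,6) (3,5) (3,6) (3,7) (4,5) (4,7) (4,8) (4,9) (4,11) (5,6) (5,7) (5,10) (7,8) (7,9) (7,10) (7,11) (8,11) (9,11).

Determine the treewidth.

3

A width-3 tree decomposition is:
Bags: B1 = {1, 5, 7, 10}  B2 = {1, 4, 5, 7}  B3 = {1, 4, 7, 8}  B4 = {4, 7, 8, 11}  B5 = {1, 3, 5, 7}  B6 = {1, 3, 5, 6}  B7 = {4, 7, 9, 11}  B8 = {1, 2, 3, 6}
Tree: B1–B2, B2–B3, B3–B4, B2–B5, B5–B6, B4–B7, B6–B8
The largest bag has 4 vertices, giving width 3; this decomposition certifies tw(G) ≤ 3. For the lower bound, the 4 vertices {1, 4, 7, 8} are pairwise adjacent, and any tree decomposition puts a clique entirely inside one bag — forcing width ≥ 3. The upper and lower bounds meet at 3, so that is the treewidth.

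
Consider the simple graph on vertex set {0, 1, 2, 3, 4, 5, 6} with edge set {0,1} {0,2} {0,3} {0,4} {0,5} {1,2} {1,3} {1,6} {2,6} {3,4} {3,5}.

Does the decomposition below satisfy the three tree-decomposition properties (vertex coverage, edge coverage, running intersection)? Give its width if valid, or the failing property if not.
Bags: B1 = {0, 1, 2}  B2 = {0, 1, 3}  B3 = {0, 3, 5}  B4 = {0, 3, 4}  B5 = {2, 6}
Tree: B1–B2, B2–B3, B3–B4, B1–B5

No — edge (1,6) lies in no bag.

A tree decomposition must satisfy three properties: every vertex lies in some bag; for every edge, both endpoints lie together in some bag; and for every vertex, the bags containing it form a connected subtree. Here edge (1,6) lies in no bag, so the decomposition is invalid.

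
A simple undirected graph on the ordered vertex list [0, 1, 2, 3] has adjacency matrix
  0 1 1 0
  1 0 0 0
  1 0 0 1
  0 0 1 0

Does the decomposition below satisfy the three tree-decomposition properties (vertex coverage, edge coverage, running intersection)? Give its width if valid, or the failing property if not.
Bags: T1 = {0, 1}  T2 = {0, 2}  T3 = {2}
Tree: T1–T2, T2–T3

No — vertex 3 appears in no bag.

A tree decomposition must satisfy three properties: every vertex lies in some bag; for every edge, both endpoints lie together in some bag; and for every vertex, the bags containing it form a connected subtree. Here vertex 3 appears in no bag, so the decomposition is invalid.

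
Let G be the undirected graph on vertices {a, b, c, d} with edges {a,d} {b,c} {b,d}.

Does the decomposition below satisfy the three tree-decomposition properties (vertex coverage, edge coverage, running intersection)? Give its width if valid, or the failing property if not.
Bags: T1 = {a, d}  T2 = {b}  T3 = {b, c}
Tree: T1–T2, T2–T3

A tree decomposition must satisfy three properties: every vertex lies in some bag; for every edge, both endpoints lie together in some bag; and for every vertex, the bags containing it form a connected subtree. Here edge (d,b) lies in no bag, so the decomposition is invalid.

No — edge (d,b) lies in no bag.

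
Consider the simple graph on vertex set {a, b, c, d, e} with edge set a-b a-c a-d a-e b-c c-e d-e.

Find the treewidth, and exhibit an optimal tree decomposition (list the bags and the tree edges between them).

Each bag holds 3 vertices, so the decomposition has width 2, which upper-bounds the treewidth. On the other hand G contains the 3-clique {a, d, e}. A clique must lie in a single bag of any decomposition, so no decomposition can have width below 2. Combining the bounds, tw(G) = 2.

Treewidth 2.
One optimal decomposition is:
Bags: B1 = {a, d, e}  B2 = {a, c, e}  B3 = {a, b, c}
Tree: B1–B2, B2–B3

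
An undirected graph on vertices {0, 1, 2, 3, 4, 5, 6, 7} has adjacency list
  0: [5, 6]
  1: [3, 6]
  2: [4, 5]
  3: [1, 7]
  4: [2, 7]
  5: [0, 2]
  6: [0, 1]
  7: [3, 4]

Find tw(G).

2

A width-2 tree decomposition is:
Bags: B1 = {1, 3, 7}  B2 = {1, 4, 7}  B3 = {1, 2, 4}  B4 = {1, 2, 5}  B5 = {0, 1, 5}  B6 = {0, 1, 6}
Tree: B1–B2, B2–B3, B3–B4, B4–B5, B5–B6
Every bag has size at most 3, so the width is 3 − 1 = 2 and tw(G) ≤ 2. Since 1–3–7–4–2–5–0–6–1 is a cycle in G, G is not acyclic. Forests are exactly the graphs of treewidth ≤ 1, so tw(G) ≥ 2. Combining the bounds, tw(G) = 2.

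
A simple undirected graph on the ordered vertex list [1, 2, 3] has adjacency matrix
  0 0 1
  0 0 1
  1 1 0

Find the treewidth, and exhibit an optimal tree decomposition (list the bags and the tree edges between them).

Treewidth 1.
One optimal decomposition is:
Bags: B1 = {1, 3}  B2 = {2, 3}
Tree: B1–B2

Every bag has size at most 2, so the width is 2 − 1 = 1 and tw(G) ≤ 1. Since G has at least one edge (e.g. 3–1), it is not an edgeless graph, so tw(G) ≥ 1. Combining the bounds, tw(G) = 1.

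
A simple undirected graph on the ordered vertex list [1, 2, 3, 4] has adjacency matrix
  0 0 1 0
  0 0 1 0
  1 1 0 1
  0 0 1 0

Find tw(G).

A width-1 tree decomposition is:
Bags: B1 = {3, 4}  B2 = {2, 3}  B3 = {1, 3}
Tree: B1–B2, B1–B3
The largest bag has 2 vertices, giving width 1; this decomposition certifies tw(G) ≤ 1. Since G has at least one edge (e.g. 4–3), it is not an edgeless graph, so tw(G) ≥ 1. The upper and lower bounds meet at 1, so that is the treewidth.

1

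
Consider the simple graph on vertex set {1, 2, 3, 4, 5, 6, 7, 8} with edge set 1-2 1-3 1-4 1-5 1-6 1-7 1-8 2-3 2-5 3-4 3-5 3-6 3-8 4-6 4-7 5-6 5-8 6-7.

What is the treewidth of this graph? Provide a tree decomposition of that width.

Each bag holds 4 vertices, so the decomposition has width 3, which upper-bounds the treewidth. For the lower bound, the 4 vertices {1, 3, 4, 6} are pairwise adjacent, and any tree decomposition puts a clique entirely inside one bag — forcing width ≥ 3. Combining the bounds, tw(G) = 3.

Treewidth 3.
One optimal decomposition is:
Bags: B1 = {1, 3, 5, 8}  B2 = {1, 2, 3, 5}  B3 = {1, 3, 5, 6}  B4 = {1, 3, 4, 6}  B5 = {1, 4, 6, 7}
Tree: B1–B2, B2–B3, B3–B4, B4–B5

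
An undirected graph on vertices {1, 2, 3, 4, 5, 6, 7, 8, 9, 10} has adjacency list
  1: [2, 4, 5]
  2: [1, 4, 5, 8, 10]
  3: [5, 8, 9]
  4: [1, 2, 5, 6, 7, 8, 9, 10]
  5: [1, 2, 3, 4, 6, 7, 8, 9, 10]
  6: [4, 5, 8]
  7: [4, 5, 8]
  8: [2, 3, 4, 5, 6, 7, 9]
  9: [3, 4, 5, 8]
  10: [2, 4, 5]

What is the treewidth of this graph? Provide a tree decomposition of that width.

Treewidth 3.
One optimal decomposition is:
Bags: B1 = {2, 4, 5, 8}  B2 = {4, 5, 8, 9}  B3 = {3, 5, 8, 9}  B4 = {2, 4, 5, 10}  B5 = {4, 5, 6, 8}  B6 = {4, 5, 7, 8}  B7 = {1, 2, 4, 5}
Tree: B1–B2, B2–B3, B1–B4, B2–B5, B5–B6, B1–B7

Each bag holds 4 vertices, so the decomposition has width 3, which upper-bounds the treewidth. On the other hand G contains the 4-clique {3, 5, 8, 9}. A clique must lie in a single bag of any decomposition, so no decomposition can have width below 3. The upper and lower bounds meet at 3, so that is the treewidth.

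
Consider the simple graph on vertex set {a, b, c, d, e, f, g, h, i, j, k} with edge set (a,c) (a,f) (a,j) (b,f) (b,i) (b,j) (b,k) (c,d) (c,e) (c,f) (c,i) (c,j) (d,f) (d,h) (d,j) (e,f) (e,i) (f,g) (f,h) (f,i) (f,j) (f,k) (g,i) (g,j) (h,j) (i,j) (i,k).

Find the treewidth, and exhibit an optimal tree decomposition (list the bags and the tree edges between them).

Every bag has size at most 4, so the width is 4 − 1 = 3 and tw(G) ≤ 3. For the lower bound, the 4 vertices {d, f, h, j} are pairwise adjacent, and any tree decomposition puts a clique entirely inside one bag — forcing width ≥ 3. The upper and lower bounds meet at 3, so that is the treewidth.

Treewidth 3.
One such decomposition:
Bags: B1 = {c, f, i, j}  B2 = {c, e, f, i}  B3 = {b, f, i, j}  B4 = {c, d, f, j}  B5 = {a, c, f, j}  B6 = {d, f, h, j}  B7 = {b, f, i, k}  B8 = {f, g, i, j}
Tree: B1–B2, B1–B3, B1–B4, B4–B5, B4–B6, B3–B7, B3–B8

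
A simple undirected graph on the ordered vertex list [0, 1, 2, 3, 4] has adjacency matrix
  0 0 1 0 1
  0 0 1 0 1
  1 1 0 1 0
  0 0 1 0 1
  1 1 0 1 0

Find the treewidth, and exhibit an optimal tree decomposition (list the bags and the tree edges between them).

Treewidth 2.
One such decomposition:
Bags: B1 = {1, 2, 4}  B2 = {0, 2, 4}  B3 = {2, 3, 4}
Tree: B1–B2, B2–B3

Every bag has size at most 3, so the width is 3 − 1 = 2 and tw(G) ≤ 2. Since 4–1–2–0–4 is a cycle in G, G is not acyclic. Forests are exactly the graphs of treewidth ≤ 1, so tw(G) ≥ 2. Hence tw(G) = 2 exactly.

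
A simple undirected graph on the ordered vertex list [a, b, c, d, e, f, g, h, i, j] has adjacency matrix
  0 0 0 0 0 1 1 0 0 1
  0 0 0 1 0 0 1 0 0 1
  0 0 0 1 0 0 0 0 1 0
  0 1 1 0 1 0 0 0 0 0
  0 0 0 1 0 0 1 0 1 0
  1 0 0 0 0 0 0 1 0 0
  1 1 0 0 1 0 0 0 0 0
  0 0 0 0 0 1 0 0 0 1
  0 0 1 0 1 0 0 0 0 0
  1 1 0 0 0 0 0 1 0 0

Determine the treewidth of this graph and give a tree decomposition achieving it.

Treewidth 2.
One optimal decomposition is:
Bags: B1 = {c, e, i}  B2 = {c, d, e}  B3 = {d, e, g}  B4 = {b, d, g}  B5 = {a, b, g}  B6 = {a, b, j}  B7 = {a, f, j}  B8 = {f, h, j}
Tree: B1–B2, B2–B3, B3–B4, B4–B5, B5–B6, B6–B7, B7–B8

Each bag holds 3 vertices, so the decomposition has width 2, which upper-bounds the treewidth. Since i–c–d–e–i is a cycle in G, G is not acyclic. Forests are exactly the graphs of treewidth ≤ 1, so tw(G) ≥ 2. Hence tw(G) = 2 exactly.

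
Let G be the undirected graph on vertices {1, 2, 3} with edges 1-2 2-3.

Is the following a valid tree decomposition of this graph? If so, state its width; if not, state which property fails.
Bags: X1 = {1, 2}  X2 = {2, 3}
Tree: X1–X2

Yes; width 1.

Vertex coverage: the bags together contain {1, 2, 3}, the full vertex set. Edge coverage: each edge of G has both endpoints in at least one bag. Running intersection: for every vertex, the bags containing it form a connected subtree. All three properties hold, so this is a valid tree decomposition of width max|bag| − 1 = 1, and hence tw(G) ≤ 1.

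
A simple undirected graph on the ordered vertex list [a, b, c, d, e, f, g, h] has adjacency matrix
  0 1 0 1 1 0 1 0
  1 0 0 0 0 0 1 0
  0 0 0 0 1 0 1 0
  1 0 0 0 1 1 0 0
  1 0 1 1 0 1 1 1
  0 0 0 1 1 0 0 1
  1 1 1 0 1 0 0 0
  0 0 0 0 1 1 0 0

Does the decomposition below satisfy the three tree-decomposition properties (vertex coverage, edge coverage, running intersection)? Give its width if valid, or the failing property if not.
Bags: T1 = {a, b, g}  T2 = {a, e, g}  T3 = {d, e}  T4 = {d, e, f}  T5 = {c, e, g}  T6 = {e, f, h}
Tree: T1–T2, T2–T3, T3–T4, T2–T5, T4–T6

No — edge (a,d) lies in no bag.

A tree decomposition must satisfy three properties: every vertex lies in some bag; for every edge, both endpoints lie together in some bag; and for every vertex, the bags containing it form a connected subtree. Here edge (a,d) lies in no bag, so the decomposition is invalid.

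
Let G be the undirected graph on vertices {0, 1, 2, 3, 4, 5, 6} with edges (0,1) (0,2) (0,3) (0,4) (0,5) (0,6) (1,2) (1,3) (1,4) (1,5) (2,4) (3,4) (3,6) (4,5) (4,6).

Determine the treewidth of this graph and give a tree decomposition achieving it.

Every bag has size at most 4, so the width is 4 − 1 = 3 and tw(G) ≤ 3. Conversely, {0, 1, 2, 4} is a clique of size 4, and the vertices of any clique must share a bag in every tree decomposition; so some bag has ≥ 4 vertices and tw(G) ≥ 3. Combining the bounds, tw(G) = 3.

Treewidth 3.
One such decomposition:
Bags: B1 = {0, 1, 3, 4}  B2 = {0, 1, 2, 4}  B3 = {0, 1, 4, 5}  B4 = {0, 3, 4, 6}
Tree: B1–B2, B2–B3, B1–B4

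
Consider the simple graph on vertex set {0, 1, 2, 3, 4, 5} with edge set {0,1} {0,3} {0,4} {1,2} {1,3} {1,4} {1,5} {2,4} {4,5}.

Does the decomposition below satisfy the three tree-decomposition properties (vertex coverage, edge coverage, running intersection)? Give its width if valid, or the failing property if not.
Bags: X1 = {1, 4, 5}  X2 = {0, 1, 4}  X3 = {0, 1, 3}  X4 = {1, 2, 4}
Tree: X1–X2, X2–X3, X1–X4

Yes; width 2.

Vertex coverage: the bags together contain {0, 1, 2, 3, 4, 5}, the full vertex set. Edge coverage: each edge of G has both endpoints in at least one bag. Running intersection: for every vertex, the bags containing it form a connected subtree. All three properties hold, so this is a valid tree decomposition of width max|bag| − 1 = 2, and hence tw(G) ≤ 2.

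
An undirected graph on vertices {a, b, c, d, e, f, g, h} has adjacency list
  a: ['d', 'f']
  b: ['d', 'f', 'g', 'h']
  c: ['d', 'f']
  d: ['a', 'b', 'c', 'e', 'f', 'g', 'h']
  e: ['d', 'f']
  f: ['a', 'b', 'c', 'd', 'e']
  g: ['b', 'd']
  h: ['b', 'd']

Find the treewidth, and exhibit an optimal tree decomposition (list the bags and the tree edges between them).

Each bag holds 3 vertices, so the decomposition has width 2, which upper-bounds the treewidth. For the lower bound, the 3 vertices {b, d, g} are pairwise adjacent, and any tree decomposition puts a clique entirely inside one bag — forcing width ≥ 2. The upper and lower bounds meet at 2, so that is the treewidth.

Treewidth 2.
One optimal decomposition is:
Bags: B1 = {b, d, g}  B2 = {b, d, h}  B3 = {b, d, f}  B4 = {c, d, f}  B5 = {d, e, f}  B6 = {a, d, f}
Tree: B1–B2, B2–B3, B3–B4, B3–B5, B4–B6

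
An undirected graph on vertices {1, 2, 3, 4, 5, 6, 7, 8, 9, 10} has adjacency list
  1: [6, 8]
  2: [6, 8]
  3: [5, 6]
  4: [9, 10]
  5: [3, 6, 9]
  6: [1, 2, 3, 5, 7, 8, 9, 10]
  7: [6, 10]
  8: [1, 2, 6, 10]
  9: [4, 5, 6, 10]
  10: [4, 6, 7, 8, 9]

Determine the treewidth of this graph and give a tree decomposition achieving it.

Treewidth 2.
Bags: B1 = {6, 7, 10}  B2 = {6, 9, 10}  B3 = {6, 8, 10}  B4 = {1, 6, 8}  B5 = {5, 6, 9}  B6 = {2, 6, 8}  B7 = {4, 9, 10}  B8 = {3, 5, 6}
Tree: B1–B2, B1–B3, B3–B4, B2–B5, B3–B6, B2–B7, B5–B8

The largest bag has 3 vertices, giving width 2; this decomposition certifies tw(G) ≤ 2. On the other hand G contains the 3-clique {4, 9, 10}. A clique must lie in a single bag of any decomposition, so no decomposition can have width below 2. Hence tw(G) = 2 exactly.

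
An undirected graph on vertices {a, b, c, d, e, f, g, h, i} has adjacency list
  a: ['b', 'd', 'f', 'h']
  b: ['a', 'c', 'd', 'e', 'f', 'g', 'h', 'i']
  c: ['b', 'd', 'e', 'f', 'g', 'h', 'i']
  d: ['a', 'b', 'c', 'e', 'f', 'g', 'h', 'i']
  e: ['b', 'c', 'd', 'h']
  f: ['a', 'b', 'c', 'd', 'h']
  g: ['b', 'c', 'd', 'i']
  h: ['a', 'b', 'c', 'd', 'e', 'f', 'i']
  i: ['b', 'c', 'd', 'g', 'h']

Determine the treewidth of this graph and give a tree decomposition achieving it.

Treewidth 4.
One such decomposition:
Bags: B1 = {b, c, d, g, i}  B2 = {b, c, d, h, i}  B3 = {b, c, d, f, h}  B4 = {b, c, d, e, h}  B5 = {a, b, d, f, h}
Tree: B1–B2, B2–B3, B2–B4, B3–B5

Each bag holds 5 vertices, so the decomposition has width 4, which upper-bounds the treewidth. On the other hand G contains the 5-clique {b, c, d, g, i}. A clique must lie in a single bag of any decomposition, so no decomposition can have width below 4. Therefore the treewidth is 4.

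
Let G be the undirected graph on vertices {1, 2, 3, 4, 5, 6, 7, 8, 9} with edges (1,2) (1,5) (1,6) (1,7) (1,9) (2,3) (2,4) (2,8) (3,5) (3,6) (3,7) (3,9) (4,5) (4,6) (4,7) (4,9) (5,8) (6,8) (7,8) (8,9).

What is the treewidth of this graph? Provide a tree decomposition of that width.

Every bag has size at most 5, so the width is 5 − 1 = 4 and tw(G) ≤ 4. For the lower bound: the 5 vertex sets {1,5}, {2,4}, {3,6}, {8}, {7} are disjoint, each induces a connected subgraph, and every pair is joined by at least one edge of G. Contracting each set to a single vertex therefore yields K_{5} as a minor, and since treewidth is minor-monotone, tw(G) ≥ tw(K_{5}) = 4. Combining the bounds, tw(G) = 4.

Treewidth 4.
One such decomposition:
Bags: B1 = {1, 3, 4, 5, 8}  B2 = {1, 2, 3, 4, 8}  B3 = {1, 3, 4, 6, 8}  B4 = {1, 3, 4, 7, 8}  B5 = {1, 3, 4, 8, 9}
Tree: B1–B2, B2–B3, B3–B4, B4–B5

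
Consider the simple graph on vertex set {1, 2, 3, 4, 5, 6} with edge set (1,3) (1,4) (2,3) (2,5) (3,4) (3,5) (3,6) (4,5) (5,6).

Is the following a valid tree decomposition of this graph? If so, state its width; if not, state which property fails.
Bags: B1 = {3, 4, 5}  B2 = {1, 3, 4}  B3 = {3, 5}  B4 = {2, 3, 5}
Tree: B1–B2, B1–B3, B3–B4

No — vertex 6 appears in no bag.

A tree decomposition must satisfy three properties: every vertex lies in some bag; for every edge, both endpoints lie together in some bag; and for every vertex, the bags containing it form a connected subtree. Here vertex 6 appears in no bag, so the decomposition is invalid.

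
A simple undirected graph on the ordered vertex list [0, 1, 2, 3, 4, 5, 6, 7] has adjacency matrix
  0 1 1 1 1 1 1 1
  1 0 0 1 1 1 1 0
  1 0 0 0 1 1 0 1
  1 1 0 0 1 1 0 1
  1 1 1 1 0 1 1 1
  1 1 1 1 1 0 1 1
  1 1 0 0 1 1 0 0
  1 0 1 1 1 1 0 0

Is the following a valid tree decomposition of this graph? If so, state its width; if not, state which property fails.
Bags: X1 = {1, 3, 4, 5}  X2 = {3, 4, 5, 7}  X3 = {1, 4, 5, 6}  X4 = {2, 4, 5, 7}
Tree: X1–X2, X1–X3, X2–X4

A tree decomposition must satisfy three properties: every vertex lies in some bag; for every edge, both endpoints lie together in some bag; and for every vertex, the bags containing it form a connected subtree. Here vertex 0 appears in no bag, so the decomposition is invalid.

No — vertex 0 appears in no bag.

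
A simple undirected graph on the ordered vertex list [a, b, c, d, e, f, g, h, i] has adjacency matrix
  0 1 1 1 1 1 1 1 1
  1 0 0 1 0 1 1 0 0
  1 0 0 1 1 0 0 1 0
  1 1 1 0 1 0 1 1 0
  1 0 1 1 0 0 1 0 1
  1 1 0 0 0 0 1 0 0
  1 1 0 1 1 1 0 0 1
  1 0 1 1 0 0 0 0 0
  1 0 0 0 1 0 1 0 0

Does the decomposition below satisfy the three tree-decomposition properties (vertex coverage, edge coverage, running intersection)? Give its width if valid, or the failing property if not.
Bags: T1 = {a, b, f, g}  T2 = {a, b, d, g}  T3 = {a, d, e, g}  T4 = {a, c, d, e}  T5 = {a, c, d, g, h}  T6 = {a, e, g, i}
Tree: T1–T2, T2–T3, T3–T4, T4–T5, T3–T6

No — bags containing vertex g are not connected in the tree.

A tree decomposition must satisfy three properties: every vertex lies in some bag; for every edge, both endpoints lie together in some bag; and for every vertex, the bags containing it form a connected subtree. Here bags containing vertex g are not connected in the tree, so the decomposition is invalid.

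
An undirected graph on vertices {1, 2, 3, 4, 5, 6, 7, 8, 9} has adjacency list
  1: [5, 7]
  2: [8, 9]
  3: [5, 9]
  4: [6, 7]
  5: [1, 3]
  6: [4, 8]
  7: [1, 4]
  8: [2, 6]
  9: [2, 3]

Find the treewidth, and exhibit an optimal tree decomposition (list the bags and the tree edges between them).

Treewidth 2.
One such decomposition:
Bags: B1 = {1, 5, 7}  B2 = {3, 5, 7}  B3 = {3, 7, 9}  B4 = {2, 7, 9}  B5 = {2, 7, 8}  B6 = {6, 7, 8}  B7 = {4, 6, 7}
Tree: B1–B2, B2–B3, B3–B4, B4–B5, B5–B6, B6–B7

Each bag holds 3 vertices, so the decomposition has width 2, which upper-bounds the treewidth. Since 7–1–5–3–9–2–8–6–4–7 is a cycle in G, G is not acyclic. Forests are exactly the graphs of treewidth ≤ 1, so tw(G) ≥ 2. Hence tw(G) = 2 exactly.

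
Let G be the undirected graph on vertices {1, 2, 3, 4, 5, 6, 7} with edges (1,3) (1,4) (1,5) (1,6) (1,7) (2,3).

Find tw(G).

1

A width-1 tree decomposition is:
Bags: B1 = {2, 3}  B2 = {1, 3}  B3 = {1, 5}  B4 = {1, 7}  B5 = {1, 6}  B6 = {1, 4}
Tree: B1–B2, B2–B3, B2–B4, B2–B5, B3–B6
The largest bag has 2 vertices, giving width 1; this decomposition certifies tw(G) ≤ 1. Since G has at least one edge (e.g. 3–2), it is not an edgeless graph, so tw(G) ≥ 1. Combining the bounds, tw(G) = 1.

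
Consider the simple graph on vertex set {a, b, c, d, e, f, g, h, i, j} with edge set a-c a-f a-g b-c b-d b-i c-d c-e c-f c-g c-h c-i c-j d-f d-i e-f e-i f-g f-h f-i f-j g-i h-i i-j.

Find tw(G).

A width-3 tree decomposition is:
Bags: B1 = {c, f, g, i}  B2 = {c, d, f, i}  B3 = {c, f, h, i}  B4 = {c, f, i, j}  B5 = {b, c, d, i}  B6 = {c, e, f, i}  B7 = {a, c, f, g}
Tree: B1–B2, B2–B3, B1–B4, B2–B5, B3–B6, B1–B7
Each bag holds 4 vertices, so the decomposition has width 3, which upper-bounds the treewidth. On the other hand G contains the 4-clique {a, c, f, g}. A clique must lie in a single bag of any decomposition, so no decomposition can have width below 3. Hence tw(G) = 3 exactly.

3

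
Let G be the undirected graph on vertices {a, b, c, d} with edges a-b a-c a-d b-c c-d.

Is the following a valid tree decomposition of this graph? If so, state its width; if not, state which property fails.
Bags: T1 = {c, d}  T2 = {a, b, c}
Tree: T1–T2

A tree decomposition must satisfy three properties: every vertex lies in some bag; for every edge, both endpoints lie together in some bag; and for every vertex, the bags containing it form a connected subtree. Here edge (a,d) lies in no bag, so the decomposition is invalid.

No — edge (a,d) lies in no bag.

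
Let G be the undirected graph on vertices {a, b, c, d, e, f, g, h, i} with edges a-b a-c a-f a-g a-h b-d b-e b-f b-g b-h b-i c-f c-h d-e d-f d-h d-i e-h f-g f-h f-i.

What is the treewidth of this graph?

3

A width-3 tree decomposition is:
Bags: B1 = {b, d, f, h}  B2 = {a, b, f, h}  B3 = {b, d, f, i}  B4 = {a, c, f, h}  B5 = {b, d, e, h}  B6 = {a, b, f, g}
Tree: B1–B2, B1–B3, B2–B4, B1–B5, B2–B6
The largest bag has 4 vertices, giving width 3; this decomposition certifies tw(G) ≤ 3. On the other hand G contains the 4-clique {b, d, e, h}. A clique must lie in a single bag of any decomposition, so no decomposition can have width below 3. The upper and lower bounds meet at 3, so that is the treewidth.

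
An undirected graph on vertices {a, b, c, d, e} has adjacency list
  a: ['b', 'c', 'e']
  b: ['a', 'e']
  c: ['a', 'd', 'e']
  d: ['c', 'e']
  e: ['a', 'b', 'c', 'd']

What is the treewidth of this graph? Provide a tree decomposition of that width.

Treewidth 2.
One optimal decomposition is:
Bags: B1 = {c, d, e}  B2 = {a, c, e}  B3 = {a, b, e}
Tree: B1–B2, B2–B3

Each bag holds 3 vertices, so the decomposition has width 2, which upper-bounds the treewidth. Conversely, {c, d, e} is a clique of size 3, and the vertices of any clique must share a bag in every tree decomposition; so some bag has ≥ 3 vertices and tw(G) ≥ 2. The upper and lower bounds meet at 2, so that is the treewidth.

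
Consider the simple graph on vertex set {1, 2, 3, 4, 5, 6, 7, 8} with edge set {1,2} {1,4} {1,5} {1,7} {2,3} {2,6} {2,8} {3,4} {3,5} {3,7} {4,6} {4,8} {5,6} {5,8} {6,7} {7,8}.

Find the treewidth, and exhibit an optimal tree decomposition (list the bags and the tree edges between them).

The largest bag has 5 vertices, giving width 4; this decomposition certifies tw(G) ≤ 4. For the lower bound: the 5 vertex sets {4,8}, {1,7}, {5,6}, {3}, {2} are disjoint, each induces a connected subgraph, and every pair is joined by at least one edge of G. Contracting each set to a single vertex therefore yields K_{5} as a minor, and since treewidth is minor-monotone, tw(G) ≥ tw(K_{5}) = 4. Hence tw(G) = 4 exactly.

Treewidth 4.
Bags: B1 = {1, 3, 4, 6, 8}  B2 = {1, 3, 6, 7, 8}  B3 = {1, 3, 5, 6, 8}  B4 = {1, 2, 3, 6, 8}
Tree: B1–B2, B2–B3, B3–B4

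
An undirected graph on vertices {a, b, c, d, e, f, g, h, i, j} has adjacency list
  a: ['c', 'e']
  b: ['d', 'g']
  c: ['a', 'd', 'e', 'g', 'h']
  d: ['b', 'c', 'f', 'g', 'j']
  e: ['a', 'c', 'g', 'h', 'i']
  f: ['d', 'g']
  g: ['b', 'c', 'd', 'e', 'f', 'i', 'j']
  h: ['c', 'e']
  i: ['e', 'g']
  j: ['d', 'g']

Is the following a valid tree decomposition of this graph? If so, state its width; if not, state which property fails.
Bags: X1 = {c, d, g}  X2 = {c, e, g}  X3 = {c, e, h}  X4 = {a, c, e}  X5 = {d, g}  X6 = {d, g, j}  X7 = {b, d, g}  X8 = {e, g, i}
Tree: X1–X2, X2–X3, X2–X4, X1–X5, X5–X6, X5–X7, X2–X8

A tree decomposition must satisfy three properties: every vertex lies in some bag; for every edge, both endpoints lie together in some bag; and for every vertex, the bags containing it form a connected subtree. Here vertex f appears in no bag, so the decomposition is invalid.

No — vertex f appears in no bag.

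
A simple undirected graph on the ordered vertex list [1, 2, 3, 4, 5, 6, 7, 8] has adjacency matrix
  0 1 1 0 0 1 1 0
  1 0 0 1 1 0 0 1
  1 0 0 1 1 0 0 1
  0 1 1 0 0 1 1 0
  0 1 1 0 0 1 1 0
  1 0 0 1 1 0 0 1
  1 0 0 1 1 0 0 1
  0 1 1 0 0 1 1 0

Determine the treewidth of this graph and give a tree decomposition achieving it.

Treewidth 4.
One optimal decomposition is:
Bags: B1 = {1, 2, 3, 6, 7}  B2 = {2, 3, 6, 7, 8}  B3 = {2, 3, 5, 6, 7}  B4 = {2, 3, 4, 6, 7}
Tree: B1–B2, B2–B3, B3–B4

Every bag has size at most 5, so the width is 5 − 1 = 4 and tw(G) ≤ 4. For the lower bound: the 5 vertex sets {1,3}, {2,8}, {5,7}, {6}, {4} are disjoint, each induces a connected subgraph, and every pair is joined by at least one edge of G. Contracting each set to a single vertex therefore yields K_{5} as a minor, and since treewidth is minor-monotone, tw(G) ≥ tw(K_{5}) = 4. Therefore the treewidth is 4.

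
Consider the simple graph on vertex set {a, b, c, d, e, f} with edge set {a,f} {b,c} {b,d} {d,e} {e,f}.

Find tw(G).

1

A width-1 tree decomposition is:
Bags: B1 = {a, f}  B2 = {e, f}  B3 = {d, e}  B4 = {b, d}  B5 = {b, c}
Tree: B1–B2, B2–B3, B3–B4, B4–B5
Each bag holds 2 vertices, so the decomposition has width 1, which upper-bounds the treewidth. Any graph with an edge has treewidth ≥ 1, and G has the edge a–f. Hence tw(G) = 1 exactly.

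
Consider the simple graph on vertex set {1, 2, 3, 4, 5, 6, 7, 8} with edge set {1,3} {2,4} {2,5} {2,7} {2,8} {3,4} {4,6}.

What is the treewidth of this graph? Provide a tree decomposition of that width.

Treewidth 1.
One optimal decomposition is:
Bags: B1 = {2, 4}  B2 = {3, 4}  B3 = {2, 7}  B4 = {2, 5}  B5 = {2, 8}  B6 = {4, 6}  B7 = {1, 3}
Tree: B1–B2, B1–B3, B1–B4, B3–B5, B1–B6, B2–B7

Every bag has size at most 2, so the width is 2 − 1 = 1 and tw(G) ≤ 1. Since G has at least one edge (e.g. 4–2), it is not an edgeless graph, so tw(G) ≥ 1. Therefore the treewidth is 1.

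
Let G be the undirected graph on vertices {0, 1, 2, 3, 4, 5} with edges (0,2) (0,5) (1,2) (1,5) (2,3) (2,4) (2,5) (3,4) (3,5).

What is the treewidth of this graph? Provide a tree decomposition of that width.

Every bag has size at most 3, so the width is 3 − 1 = 2 and tw(G) ≤ 2. On the other hand G contains the 3-clique {2, 3, 4}. A clique must lie in a single bag of any decomposition, so no decomposition can have width below 2. Hence tw(G) = 2 exactly.

Treewidth 2.
Bags: B1 = {0, 2, 5}  B2 = {2, 3, 5}  B3 = {2, 3, 4}  B4 = {1, 2, 5}
Tree: B1–B2, B2–B3, B1–B4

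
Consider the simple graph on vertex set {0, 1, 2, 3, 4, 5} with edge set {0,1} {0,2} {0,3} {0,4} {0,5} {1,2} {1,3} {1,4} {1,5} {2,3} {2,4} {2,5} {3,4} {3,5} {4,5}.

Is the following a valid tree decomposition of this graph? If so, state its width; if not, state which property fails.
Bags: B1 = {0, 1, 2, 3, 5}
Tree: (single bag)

No — vertex 4 appears in no bag.

A tree decomposition must satisfy three properties: every vertex lies in some bag; for every edge, both endpoints lie together in some bag; and for every vertex, the bags containing it form a connected subtree. Here vertex 4 appears in no bag, so the decomposition is invalid.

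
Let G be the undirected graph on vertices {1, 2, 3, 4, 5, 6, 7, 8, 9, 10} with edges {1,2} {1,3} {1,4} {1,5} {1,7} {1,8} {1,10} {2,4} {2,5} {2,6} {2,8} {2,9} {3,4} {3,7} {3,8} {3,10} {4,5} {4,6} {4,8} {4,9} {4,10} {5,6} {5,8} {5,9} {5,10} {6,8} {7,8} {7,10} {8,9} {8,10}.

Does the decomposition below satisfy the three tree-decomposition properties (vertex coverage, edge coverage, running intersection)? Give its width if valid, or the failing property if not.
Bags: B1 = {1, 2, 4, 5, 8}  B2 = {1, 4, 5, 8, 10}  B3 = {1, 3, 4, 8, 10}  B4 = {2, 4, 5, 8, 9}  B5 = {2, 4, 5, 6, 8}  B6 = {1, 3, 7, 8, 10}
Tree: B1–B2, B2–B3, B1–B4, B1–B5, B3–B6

Every vertex of G appears in some bag (union = {1, 2, 3, 4, 5, 6, 7, 8, 9, 10}); every edge is covered by a bag; and for each vertex v the set of bags containing v is connected in the bag tree. The decomposition is therefore valid. The largest bag has 5 vertices, so the width is 4.

Yes; width 4.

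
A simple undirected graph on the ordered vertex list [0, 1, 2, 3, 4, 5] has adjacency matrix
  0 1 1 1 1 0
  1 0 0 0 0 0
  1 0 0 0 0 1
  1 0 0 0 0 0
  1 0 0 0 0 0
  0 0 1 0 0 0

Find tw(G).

1

A width-1 tree decomposition is:
Bags: B1 = {0, 3}  B2 = {0, 4}  B3 = {0, 2}  B4 = {0, 1}  B5 = {2, 5}
Tree: B1–B2, B1–B3, B3–B4, B3–B5
Each bag holds 2 vertices, so the decomposition has width 1, which upper-bounds the treewidth. G has an edge, so its treewidth is at least 1. Hence tw(G) = 1 exactly.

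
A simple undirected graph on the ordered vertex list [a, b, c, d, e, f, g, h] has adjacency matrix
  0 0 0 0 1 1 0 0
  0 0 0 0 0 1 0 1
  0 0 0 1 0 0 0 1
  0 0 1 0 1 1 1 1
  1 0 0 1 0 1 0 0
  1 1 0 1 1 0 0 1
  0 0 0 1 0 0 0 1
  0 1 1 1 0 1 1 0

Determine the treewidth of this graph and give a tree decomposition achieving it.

The largest bag has 3 vertices, giving width 2; this decomposition certifies tw(G) ≤ 2. On the other hand G contains the 3-clique {d, e, f}. A clique must lie in a single bag of any decomposition, so no decomposition can have width below 2. Combining the bounds, tw(G) = 2.

Treewidth 2.
One such decomposition:
Bags: B1 = {d, f, h}  B2 = {d, e, f}  B3 = {a, e, f}  B4 = {b, f, h}  B5 = {d, g, h}  B6 = {c, d, h}
Tree: B1–B2, B2–B3, B1–B4, B1–B5, B1–B6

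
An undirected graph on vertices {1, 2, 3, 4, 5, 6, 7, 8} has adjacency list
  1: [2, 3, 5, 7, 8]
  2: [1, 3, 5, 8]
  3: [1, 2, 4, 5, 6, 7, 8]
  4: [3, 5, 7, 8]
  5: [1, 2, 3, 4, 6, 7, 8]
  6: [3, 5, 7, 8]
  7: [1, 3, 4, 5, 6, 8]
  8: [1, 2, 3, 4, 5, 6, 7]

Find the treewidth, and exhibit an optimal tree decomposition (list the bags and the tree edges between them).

Treewidth 4.
One optimal decomposition is:
Bags: B1 = {3, 4, 5, 7, 8}  B2 = {1, 3, 5, 7, 8}  B3 = {1, 2, 3, 5, 8}  B4 = {3, 5, 6, 7, 8}
Tree: B1–B2, B2–B3, B1–B4

The largest bag has 5 vertices, giving width 4; this decomposition certifies tw(G) ≤ 4. Conversely, {1, 2, 3, 5, 8} is a clique of size 5, and the vertices of any clique must share a bag in every tree decomposition; so some bag has ≥ 5 vertices and tw(G) ≥ 4. Therefore the treewidth is 4.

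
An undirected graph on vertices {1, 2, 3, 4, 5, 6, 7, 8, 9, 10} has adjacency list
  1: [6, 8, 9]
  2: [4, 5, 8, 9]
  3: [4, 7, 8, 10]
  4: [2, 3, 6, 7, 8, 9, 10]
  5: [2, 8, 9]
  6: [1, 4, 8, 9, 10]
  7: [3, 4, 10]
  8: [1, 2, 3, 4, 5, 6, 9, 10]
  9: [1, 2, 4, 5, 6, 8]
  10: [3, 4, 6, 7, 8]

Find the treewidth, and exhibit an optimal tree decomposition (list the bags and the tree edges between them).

Treewidth 3.
Bags: B1 = {3, 4, 8, 10}  B2 = {4, 6, 8, 10}  B3 = {4, 6, 8, 9}  B4 = {2, 4, 8, 9}  B5 = {1, 6, 8, 9}  B6 = {2, 5, 8, 9}  B7 = {3, 4, 7, 10}
Tree: B1–B2, B2–B3, B3–B4, B3–B5, B4–B6, B1–B7

The largest bag has 4 vertices, giving width 3; this decomposition certifies tw(G) ≤ 3. On the other hand G contains the 4-clique {1, 6, 8, 9}. A clique must lie in a single bag of any decomposition, so no decomposition can have width below 3. Combining the bounds, tw(G) = 3.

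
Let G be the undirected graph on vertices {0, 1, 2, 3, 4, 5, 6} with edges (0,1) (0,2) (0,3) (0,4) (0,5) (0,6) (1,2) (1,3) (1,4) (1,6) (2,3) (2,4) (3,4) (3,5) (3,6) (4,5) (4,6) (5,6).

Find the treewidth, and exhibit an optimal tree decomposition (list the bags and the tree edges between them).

Treewidth 4.
Bags: B1 = {0, 1, 3, 4, 6}  B2 = {0, 1, 2, 3, 4}  B3 = {0, 3, 4, 5, 6}
Tree: B1–B2, B1–B3

Every bag has size at most 5, so the width is 5 − 1 = 4 and tw(G) ≤ 4. For the lower bound, the 5 vertices {0, 1, 2, 3, 4} are pairwise adjacent, and any tree decomposition puts a clique entirely inside one bag — forcing width ≥ 4. Combining the bounds, tw(G) = 4.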